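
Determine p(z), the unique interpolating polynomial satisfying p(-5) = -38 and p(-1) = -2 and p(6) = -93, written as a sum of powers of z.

p(z) = -2z^2 - 3z - 3

Build the Lagrange basis polynomials:
L_0(z) = (z + 1)(z - 6) / [44] = (1/44)z^2 - (5/44)z - 3/22
L_1(z) = (z + 5)(z - 6) / [-28] = -(1/28)z^2 + (1/28)z + 15/14
L_2(z) = (z + 5)(z + 1) / [77] = (1/77)z^2 + (6/77)z + 5/77
p(z) = (-38)·L_0 + (-2)·L_1 + (-93)·L_2
  (-38)·L_0(z) = -(19/22)z^2 + (95/22)z + 57/11
  (-2)·L_1(z) = (1/14)z^2 - (1/14)z - 15/7
  (-93)·L_2(z) = -(93/77)z^2 - (558/77)z - 465/77
Adding term by term: -2z^2 - 3z - 3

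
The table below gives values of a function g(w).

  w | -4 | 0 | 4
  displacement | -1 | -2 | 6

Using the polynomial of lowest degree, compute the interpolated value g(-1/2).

Evaluate each Lagrange basis at w = -1/2:
L_0(-1/2) = (-1/2)·(-9/2)/[(-4)·(-8)] = 9/128
L_1(-1/2) = (7/2)·(-9/2)/[(4)·(-4)] = 63/64
L_2(-1/2) = (7/2)·(-1/2)/[(8)·(4)] = -7/128
Sum: (-1)·(9/128) + (-2)·(63/64) + 6·(-7/128) = -303/128

-303/128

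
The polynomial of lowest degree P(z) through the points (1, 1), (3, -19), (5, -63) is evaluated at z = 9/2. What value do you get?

L_0(9/2) = (3/2)·(-1/2)/[(-2)·(-4)] = -3/32
L_1(9/2) = (7/2)·(-1/2)/[(2)·(-2)] = 7/16
L_2(9/2) = (7/2)·(3/2)/[(4)·(2)] = 21/32
Sum: 1·(-3/32) + (-19)·(7/16) + (-63)·(21/32) = -199/4

-199/4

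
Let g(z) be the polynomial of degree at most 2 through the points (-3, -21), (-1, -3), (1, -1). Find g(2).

-6

Using Newton's divided-difference form:
g[-3,-1] = (-3 - (-21)) / (-1 - (-3)) = 9
g[-1,1] = (-1 - (-3)) / (1 - (-1)) = 1
g[-3,-1,1] = (1 - 9) / (1 - (-3)) = -2
g(2) = -21 + 9·(5) + (-2)·(5)·(3) = -6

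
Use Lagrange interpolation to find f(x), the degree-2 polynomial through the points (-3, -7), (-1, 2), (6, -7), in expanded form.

Build the Lagrange basis polynomials:
L_0(x) = (x + 1)(x - 6) / [18] = (1/18)x^2 - (5/18)x - 1/3
L_1(x) = (x + 3)(x - 6) / [-14] = -(1/14)x^2 + (3/14)x + 9/7
L_2(x) = (x + 3)(x + 1) / [63] = (1/63)x^2 + (4/63)x + 1/21
f(x) = (-7)·L_0 + 2·L_1 + (-7)·L_2
  (-7)·L_0(x) = -(7/18)x^2 + (35/18)x + 7/3
  2·L_1(x) = -(1/7)x^2 + (3/7)x + 18/7
  (-7)·L_2(x) = -(1/9)x^2 - (4/9)x - 1/3
Adding term by term: -(9/14)x^2 + (27/14)x + 32/7

f(x) = -(9/14)x^2 + (27/14)x + 32/7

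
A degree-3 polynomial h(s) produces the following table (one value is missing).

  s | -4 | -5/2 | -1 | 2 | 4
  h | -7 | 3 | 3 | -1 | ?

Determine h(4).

1153/81

The 4 known values determine h uniquely (degree ≤ 3).
L_0(4) = (13/2)·(5)·(2)/[(-3/2)·(-3)·(-6)] = -65/27
L_1(4) = (8)·(5)·(2)/[(3/2)·(-3/2)·(-9/2)] = 640/81
L_2(4) = (8)·(13/2)·(2)/[(3)·(3/2)·(-3)] = -208/27
L_3(4) = (8)·(13/2)·(5)/[(6)·(9/2)·(3)] = 260/81
Sum: (-7)·(-65/27) + 3·(640/81) + 3·(-208/27) + (-1)·(260/81) = 1153/81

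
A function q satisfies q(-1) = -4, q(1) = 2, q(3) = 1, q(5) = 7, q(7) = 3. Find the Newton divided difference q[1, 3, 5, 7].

q[1,3] = (1 - 2) / (3 - 1) = -1/2
q[3,5] = (7 - 1) / (5 - 3) = 3
q[5,7] = (3 - 7) / (7 - 5) = -2
q[1,3,5] = (3 - (-1/2)) / (5 - 1) = 7/8
q[3,5,7] = (-2 - 3) / (7 - 3) = -5/4
q[1,3,5,7] = (-5/4 - 7/8) / (7 - 1) = -17/48

-17/48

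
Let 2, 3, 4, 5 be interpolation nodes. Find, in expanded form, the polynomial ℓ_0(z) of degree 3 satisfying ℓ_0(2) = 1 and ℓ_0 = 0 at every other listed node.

ℓ_0(z) = -(1/6)z^3 + 2z^2 - (47/6)z + 10

ℓ_0(z) = (z - 3)(z - 4)(z - 5) / [(-1)·(-2)·(-3)]
       = (z^3 - 12z^2 + 47z - 60) / (-6)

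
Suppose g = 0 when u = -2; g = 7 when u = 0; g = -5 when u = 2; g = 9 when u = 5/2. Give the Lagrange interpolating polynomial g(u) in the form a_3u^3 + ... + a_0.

g(u) = (71/20)u^3 - (19/8)u^2 - (309/20)u + 7

Build the Lagrange basis polynomials:
L_0(u) = u(u - 2)(u - 5/2) / [-36] = -(1/36)u^3 + (1/8)u^2 - (5/36)u
L_1(u) = (u + 2)(u - 2)(u - 5/2) / [10] = (1/10)u^3 - (1/4)u^2 - (2/5)u + 1
L_2(u) = (u + 2)u(u - 5/2) / [-4] = -(1/4)u^3 + (1/8)u^2 + (5/4)u
L_3(u) = (u + 2)u(u - 2) / [45/8] = (8/45)u^3 - (32/45)u
g(u) = 0·L_0 + 7·L_1 + (-5)·L_2 + 9·L_3
  0·L_0(u) = 0
  7·L_1(u) = (7/10)u^3 - (7/4)u^2 - (14/5)u + 7
  (-5)·L_2(u) = (5/4)u^3 - (5/8)u^2 - (25/4)u
  9·L_3(u) = (8/5)u^3 - (32/5)u
Adding term by term: (71/20)u^3 - (19/8)u^2 - (309/20)u + 7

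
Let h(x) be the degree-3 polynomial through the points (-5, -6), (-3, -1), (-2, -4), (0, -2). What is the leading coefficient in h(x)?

The leading coefficient equals the top divided difference h[-5,-3,-2,0].
h[-5,-3] = (-1 - (-6)) / (-3 - (-5)) = 5/2
h[-3,-2] = (-4 - (-1)) / (-2 - (-3)) = -3
h[-2,0] = (-2 - (-4)) / (0 - (-2)) = 1
h[-5,-3,-2] = (-3 - 5/2) / (-2 - (-5)) = -11/6
h[-3,-2,0] = (1 - (-3)) / (0 - (-3)) = 4/3
h[-5,-3,-2,0] = (4/3 - (-11/6)) / (0 - (-5)) = 19/30

19/30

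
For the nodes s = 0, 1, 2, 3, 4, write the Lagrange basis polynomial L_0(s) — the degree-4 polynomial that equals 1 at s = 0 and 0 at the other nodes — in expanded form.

L_0(s) = (1/24)s^4 - (5/12)s^3 + (35/24)s^2 - (25/12)s + 1

L_0(s) = (s - 1)(s - 2)(s - 3)(s - 4) / [(-1)·(-2)·(-3)·(-4)]
       = (s^4 - 10s^3 + 35s^2 - 50s + 24) / (24)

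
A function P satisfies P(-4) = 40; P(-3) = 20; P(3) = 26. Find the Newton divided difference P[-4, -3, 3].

P[-4,-3] = (20 - 40) / (-3 - (-4)) = -20
P[-3,3] = (26 - 20) / (3 - (-3)) = 1
P[-4,-3,3] = (1 - (-20)) / (3 - (-4)) = 3

3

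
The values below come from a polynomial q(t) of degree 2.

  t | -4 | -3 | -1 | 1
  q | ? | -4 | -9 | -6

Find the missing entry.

The 3 known values determine q uniquely (degree ≤ 2).
Evaluate each Lagrange basis at t = -4:
L_0(-4) = (-3)·(-5)/[(-2)·(-4)] = 15/8
L_1(-4) = (-1)·(-5)/[(2)·(-2)] = -5/4
L_2(-4) = (-1)·(-3)/[(4)·(2)] = 3/8
Sum: (-4)·(15/8) + (-9)·(-5/4) + (-6)·(3/8) = 3/2

3/2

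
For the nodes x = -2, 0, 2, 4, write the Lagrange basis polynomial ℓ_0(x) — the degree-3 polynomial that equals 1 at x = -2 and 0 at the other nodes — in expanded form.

ℓ_0(x) = -(1/48)x^3 + (1/8)x^2 - (1/6)x

ℓ_0(x) = x(x - 2)(x - 4) / [(-2)·(-4)·(-6)]
       = (x^3 - 6x^2 + 8x) / (-48)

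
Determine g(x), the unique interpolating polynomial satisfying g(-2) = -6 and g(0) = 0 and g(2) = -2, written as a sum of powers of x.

g(x) = -x^2 + x

Build the Lagrange basis polynomials:
L_0(x) = x(x - 2) / [8] = (1/8)x^2 - (1/4)x
L_1(x) = (x + 2)(x - 2) / [-4] = -(1/4)x^2 + 1
L_2(x) = (x + 2)x / [8] = (1/8)x^2 + (1/4)x
g(x) = (-6)·L_0 + 0·L_1 + (-2)·L_2
  (-6)·L_0(x) = -(3/4)x^2 + (3/2)x
  0·L_1(x) = 0
  (-2)·L_2(x) = -(1/4)x^2 - (1/2)x
Adding term by term: -x^2 + x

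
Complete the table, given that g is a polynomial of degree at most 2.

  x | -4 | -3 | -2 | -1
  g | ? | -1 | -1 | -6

-6

The 3 known values determine g uniquely (degree ≤ 2).
Evaluate each Lagrange basis at x = -4:
L_0(-4) = (-2)·(-3)/[(-1)·(-2)] = 3
L_1(-4) = (-1)·(-3)/[(1)·(-1)] = -3
L_2(-4) = (-1)·(-2)/[(2)·(1)] = 1
Sum: (-1)·(3) + (-1)·(-3) + (-6)·(1) = -6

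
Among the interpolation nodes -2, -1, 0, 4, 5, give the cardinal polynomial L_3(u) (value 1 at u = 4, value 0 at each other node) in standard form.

L_3(u) = (u + 2)(u + 1)u(u - 5) / [(6)·(5)·(4)·(-1)]
       = (u^4 - 2u^3 - 13u^2 - 10u) / (-120)

L_3(u) = -(1/120)u^4 + (1/60)u^3 + (13/120)u^2 + (1/12)u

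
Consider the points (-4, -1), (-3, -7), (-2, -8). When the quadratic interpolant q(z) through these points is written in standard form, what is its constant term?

5

L_0(z) = (z + 3)(z + 2) / [2] = (1/2)z^2 + (5/2)z + 3
L_1(z) = (z + 4)(z + 2) / [-1] = -z^2 - 6z - 8
L_2(z) = (z + 4)(z + 3) / [2] = (1/2)z^2 + (7/2)z + 6
q(z) = (-1)·L_0 + (-7)·L_1 + (-8)·L_2
Only the constant term is needed; take it from each L_i and combine:
(-1)·(3) + (-7)·(-8) + (-8)·(6) = 5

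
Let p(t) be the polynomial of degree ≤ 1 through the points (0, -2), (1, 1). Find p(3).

Evaluate each Lagrange basis at t = 3:
L_0(3) = (2)/[(-1)] = -2
L_1(3) = (3)/[(1)] = 3
Sum: (-2)·(-2) + 1·(3) = 7

7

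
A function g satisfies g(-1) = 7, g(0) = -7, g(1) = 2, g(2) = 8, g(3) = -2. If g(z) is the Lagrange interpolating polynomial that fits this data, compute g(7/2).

L_0(7/2) = (7/2)·(5/2)·(3/2)·(1/2)/[(-1)·(-2)·(-3)·(-4)] = 35/128
L_1(7/2) = (9/2)·(5/2)·(3/2)·(1/2)/[(1)·(-1)·(-2)·(-3)] = -45/32
L_2(7/2) = (9/2)·(7/2)·(3/2)·(1/2)/[(2)·(1)·(-1)·(-2)] = 189/64
L_3(7/2) = (9/2)·(7/2)·(5/2)·(1/2)/[(3)·(2)·(1)·(-1)] = -105/32
L_4(7/2) = (9/2)·(7/2)·(5/2)·(3/2)/[(4)·(3)·(2)·(1)] = 315/128
Sum: 7·(35/128) + (-7)·(-45/32) + 2·(189/64) + 8·(-105/32) + (-2)·(315/128) = -1729/128

-1729/128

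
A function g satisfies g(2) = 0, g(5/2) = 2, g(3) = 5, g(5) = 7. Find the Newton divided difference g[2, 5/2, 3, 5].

-4/3

g[2,5/2] = (2 - 0) / (5/2 - 2) = 4
g[5/2,3] = (5 - 2) / (3 - 5/2) = 6
g[3,5] = (7 - 5) / (5 - 3) = 1
g[2,5/2,3] = (6 - 4) / (3 - 2) = 2
g[5/2,3,5] = (1 - 6) / (5 - 5/2) = -2
g[2,5/2,3,5] = (-2 - 2) / (5 - 2) = -4/3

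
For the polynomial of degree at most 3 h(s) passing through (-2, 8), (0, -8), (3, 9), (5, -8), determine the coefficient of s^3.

-167/210

Build the Lagrange basis polynomials:
L_0(s) = s(s - 3)(s - 5) / [-70] = -(1/70)s^3 + (4/35)s^2 - (3/14)s
L_1(s) = (s + 2)(s - 3)(s - 5) / [30] = (1/30)s^3 - (1/5)s^2 - (1/30)s + 1
L_2(s) = (s + 2)s(s - 5) / [-30] = -(1/30)s^3 + (1/10)s^2 + (1/3)s
L_3(s) = (s + 2)s(s - 3) / [70] = (1/70)s^3 - (1/70)s^2 - (3/35)s
h(s) = 8·L_0 + (-8)·L_1 + 9·L_2 + (-8)·L_3
Only the coefficient of s^3 is needed; take it from each L_i and combine:
8·(-1/70) + (-8)·(1/30) + 9·(-1/30) + (-8)·(1/70) = -167/210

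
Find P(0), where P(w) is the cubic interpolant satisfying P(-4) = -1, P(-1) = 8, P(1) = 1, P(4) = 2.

Evaluate each Lagrange basis at w = 0:
L_0(0) = (1)·(-1)·(-4)/[(-3)·(-5)·(-8)] = -1/30
L_1(0) = (4)·(-1)·(-4)/[(3)·(-2)·(-5)] = 8/15
L_2(0) = (4)·(1)·(-4)/[(5)·(2)·(-3)] = 8/15
L_3(0) = (4)·(1)·(-1)/[(8)·(5)·(3)] = -1/30
Sum: (-1)·(-1/30) + 8·(8/15) + 1·(8/15) + 2·(-1/30) = 143/30

143/30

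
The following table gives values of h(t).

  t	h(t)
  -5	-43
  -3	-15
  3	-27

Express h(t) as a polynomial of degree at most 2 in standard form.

L_0(t) = (t + 3)(t - 3) / [16] = (1/16)t^2 - 9/16
L_1(t) = (t + 5)(t - 3) / [-12] = -(1/12)t^2 - (1/6)t + 5/4
L_2(t) = (t + 5)(t + 3) / [48] = (1/48)t^2 + (1/6)t + 5/16
h(t) = (-43)·L_0 + (-15)·L_1 + (-27)·L_2
  (-43)·L_0(t) = -(43/16)t^2 + 387/16
  (-15)·L_1(t) = (5/4)t^2 + (5/2)t - 75/4
  (-27)·L_2(t) = -(9/16)t^2 - (9/2)t - 135/16
Adding term by term: -2t^2 - 2t - 3

h(t) = -2t^2 - 2t - 3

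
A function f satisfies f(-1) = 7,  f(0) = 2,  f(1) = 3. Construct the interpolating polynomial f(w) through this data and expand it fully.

L_0(w) = w(w - 1) / [2] = (1/2)w^2 - (1/2)w
L_1(w) = (w + 1)(w - 1) / [-1] = -w^2 + 1
L_2(w) = (w + 1)w / [2] = (1/2)w^2 + (1/2)w
f(w) = 7·L_0 + 2·L_1 + 3·L_2
  7·L_0(w) = (7/2)w^2 - (7/2)w
  2·L_1(w) = -2w^2 + 2
  3·L_2(w) = (3/2)w^2 + (3/2)w
Adding term by term: 3w^2 - 2w + 2

f(w) = 3w^2 - 2w + 2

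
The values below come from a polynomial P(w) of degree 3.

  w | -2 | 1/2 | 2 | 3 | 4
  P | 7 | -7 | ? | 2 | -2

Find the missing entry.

-61/175

The 4 known values determine P uniquely (degree ≤ 3).
Evaluate each Lagrange basis at w = 2:
L_0(2) = (3/2)·(-1)·(-2)/[(-5/2)·(-5)·(-6)] = -1/25
L_1(2) = (4)·(-1)·(-2)/[(5/2)·(-5/2)·(-7/2)] = 64/175
L_2(2) = (4)·(3/2)·(-2)/[(5)·(5/2)·(-1)] = 24/25
L_3(2) = (4)·(3/2)·(-1)/[(6)·(7/2)·(1)] = -2/7
Sum: 7·(-1/25) + (-7)·(64/175) + 2·(24/25) + (-2)·(-2/7) = -61/175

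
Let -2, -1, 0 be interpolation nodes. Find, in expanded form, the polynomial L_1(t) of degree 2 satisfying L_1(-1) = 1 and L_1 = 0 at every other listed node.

L_1(t) = -t^2 - 2t

L_1(t) = (t + 2)t / [(1)·(-1)]
       = (t^2 + 2t) / (-1)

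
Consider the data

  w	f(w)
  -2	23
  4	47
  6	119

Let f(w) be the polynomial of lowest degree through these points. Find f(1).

L_0(1) = (-3)·(-5)/[(-6)·(-8)] = 5/16
L_1(1) = (3)·(-5)/[(6)·(-2)] = 5/4
L_2(1) = (3)·(-3)/[(8)·(2)] = -9/16
Sum: 23·(5/16) + 47·(5/4) + 119·(-9/16) = -1

-1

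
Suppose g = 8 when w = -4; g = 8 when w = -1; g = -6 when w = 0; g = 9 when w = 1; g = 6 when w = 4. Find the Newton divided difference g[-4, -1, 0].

g[-4,-1] = (8 - 8) / (-1 - (-4)) = 0
g[-1,0] = (-6 - 8) / (0 - (-1)) = -14
g[-4,-1,0] = (-14 - 0) / (0 - (-4)) = -7/2

-7/2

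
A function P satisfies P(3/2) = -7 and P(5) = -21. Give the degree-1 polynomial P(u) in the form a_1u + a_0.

P(u) = -4u - 1

Build the Lagrange basis polynomials:
L_0(u) = (u - 5) / [-7/2] = -(2/7)u + 10/7
L_1(u) = (u - 3/2) / [7/2] = (2/7)u - 3/7
P(u) = (-7)·L_0 + (-21)·L_1
  (-7)·L_0(u) = 2u - 10
  (-21)·L_1(u) = -6u + 9
Adding term by term: -4u - 1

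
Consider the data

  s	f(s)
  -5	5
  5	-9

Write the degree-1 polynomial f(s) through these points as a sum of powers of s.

Build the Lagrange basis polynomials:
L_0(s) = (s - 5) / [-10] = -(1/10)s + 1/2
L_1(s) = (s + 5) / [10] = (1/10)s + 1/2
f(s) = 5·L_0 + (-9)·L_1
  5·L_0(s) = -(1/2)s + 5/2
  (-9)·L_1(s) = -(9/10)s - 9/2
Adding term by term: -(7/5)s - 2

f(s) = -(7/5)s - 2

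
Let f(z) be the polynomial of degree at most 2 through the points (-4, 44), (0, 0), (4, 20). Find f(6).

54

Using Newton's divided-difference form:
f[-4,0] = (0 - 44) / (0 - (-4)) = -11
f[0,4] = (20 - 0) / (4 - 0) = 5
f[-4,0,4] = (5 - (-11)) / (4 - (-4)) = 2
f(6) = 44 + (-11)·(10) + 2·(10)·(6) = 54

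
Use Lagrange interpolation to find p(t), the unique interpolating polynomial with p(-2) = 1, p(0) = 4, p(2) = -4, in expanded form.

L_0(t) = t(t - 2) / [8] = (1/8)t^2 - (1/4)t
L_1(t) = (t + 2)(t - 2) / [-4] = -(1/4)t^2 + 1
L_2(t) = (t + 2)t / [8] = (1/8)t^2 + (1/4)t
p(t) = 1·L_0 + 4·L_1 + (-4)·L_2
  1·L_0(t) = (1/8)t^2 - (1/4)t
  4·L_1(t) = -t^2 + 4
  (-4)·L_2(t) = -(1/2)t^2 - t
Adding term by term: -(11/8)t^2 - (5/4)t + 4

p(t) = -(11/8)t^2 - (5/4)t + 4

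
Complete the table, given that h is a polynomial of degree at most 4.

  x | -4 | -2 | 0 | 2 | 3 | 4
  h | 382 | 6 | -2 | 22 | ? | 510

151

The 5 known values determine h uniquely (degree ≤ 4).
Evaluate each Lagrange basis at x = 3:
L_0(3) = (5)·(3)·(1)·(-1)/[(-2)·(-4)·(-6)·(-8)] = -5/128
L_1(3) = (7)·(3)·(1)·(-1)/[(2)·(-2)·(-4)·(-6)] = 7/32
L_2(3) = (7)·(5)·(1)·(-1)/[(4)·(2)·(-2)·(-4)] = -35/64
L_3(3) = (7)·(5)·(3)·(-1)/[(6)·(4)·(2)·(-2)] = 35/32
L_4(3) = (7)·(5)·(3)·(1)/[(8)·(6)·(4)·(2)] = 35/128
Sum: 382·(-5/128) + 6·(7/32) + (-2)·(-35/64) + 22·(35/32) + 510·(35/128) = 151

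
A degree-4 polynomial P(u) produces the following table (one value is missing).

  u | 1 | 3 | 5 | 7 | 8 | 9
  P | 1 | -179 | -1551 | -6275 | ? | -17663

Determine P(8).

-10884

The 5 known values determine P uniquely (degree ≤ 4).
Evaluate each Lagrange basis at u = 8:
L_0(8) = (5)·(3)·(1)·(-1)/[(-2)·(-4)·(-6)·(-8)] = -5/128
L_1(8) = (7)·(3)·(1)·(-1)/[(2)·(-2)·(-4)·(-6)] = 7/32
L_2(8) = (7)·(5)·(1)·(-1)/[(4)·(2)·(-2)·(-4)] = -35/64
L_3(8) = (7)·(5)·(3)·(-1)/[(6)·(4)·(2)·(-2)] = 35/32
L_4(8) = (7)·(5)·(3)·(1)/[(8)·(6)·(4)·(2)] = 35/128
Sum: 1·(-5/128) + (-179)·(7/32) + (-1551)·(-35/64) + (-6275)·(35/32) + (-17663)·(35/128) = -10884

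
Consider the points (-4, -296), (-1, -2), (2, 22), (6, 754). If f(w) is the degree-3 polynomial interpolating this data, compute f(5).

L_0(5) = (6)·(3)·(-1)/[(-3)·(-6)·(-10)] = 1/10
L_1(5) = (9)·(3)·(-1)/[(3)·(-3)·(-7)] = -3/7
L_2(5) = (9)·(6)·(-1)/[(6)·(3)·(-4)] = 3/4
L_3(5) = (9)·(6)·(3)/[(10)·(7)·(4)] = 81/140
Sum: (-296)·(1/10) + (-2)·(-3/7) + 22·(3/4) + 754·(81/140) = 424

424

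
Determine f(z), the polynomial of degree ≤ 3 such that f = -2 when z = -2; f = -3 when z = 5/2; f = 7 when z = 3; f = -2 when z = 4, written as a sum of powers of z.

f(z) = -(526/135)z^3 + (2387/135)z^2 + (1538/135)z - 730/9

Build the Lagrange basis polynomials:
L_0(z) = (z - 5/2)(z - 3)(z - 4) / [-135] = -(1/135)z^3 + (19/270)z^2 - (59/270)z + 2/9
L_1(z) = (z + 2)(z - 3)(z - 4) / [27/8] = (8/27)z^3 - (40/27)z^2 - (16/27)z + 64/9
L_2(z) = (z + 2)(z - 5/2)(z - 4) / [-5/2] = -(2/5)z^3 + (9/5)z^2 + (6/5)z - 8
L_3(z) = (z + 2)(z - 5/2)(z - 3) / [9] = (1/9)z^3 - (7/18)z^2 - (7/18)z + 5/3
f(z) = (-2)·L_0 + (-3)·L_1 + 7·L_2 + (-2)·L_3
  (-2)·L_0(z) = (2/135)z^3 - (19/135)z^2 + (59/135)z - 4/9
  (-3)·L_1(z) = -(8/9)z^3 + (40/9)z^2 + (16/9)z - 64/3
  7·L_2(z) = -(14/5)z^3 + (63/5)z^2 + (42/5)z - 56
  (-2)·L_3(z) = -(2/9)z^3 + (7/9)z^2 + (7/9)z - 10/3
Adding term by term: -(526/135)z^3 + (2387/135)z^2 + (1538/135)z - 730/9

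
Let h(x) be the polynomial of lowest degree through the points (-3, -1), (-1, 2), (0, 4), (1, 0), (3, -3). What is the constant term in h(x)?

Build the Lagrange basis polynomials:
L_0(x) = (x + 1)x(x - 1)(x - 3) / [144] = (1/144)x^4 - (1/48)x^3 - (1/144)x^2 + (1/48)x
L_1(x) = (x + 3)x(x - 1)(x - 3) / [-16] = -(1/16)x^4 + (1/16)x^3 + (9/16)x^2 - (9/16)x
L_2(x) = (x + 3)(x + 1)(x - 1)(x - 3) / [9] = (1/9)x^4 - (10/9)x^2 + 1
L_3(x) = (x + 3)(x + 1)x(x - 3) / [-16] = -(1/16)x^4 - (1/16)x^3 + (9/16)x^2 + (9/16)x
L_4(x) = (x + 3)(x + 1)x(x - 1) / [144] = (1/144)x^4 + (1/48)x^3 - (1/144)x^2 - (1/48)x
h(x) = (-1)·L_0 + 2·L_1 + 4·L_2 + 0·L_3 + (-3)·L_4
Only the constant term is needed; take it from each L_i and combine:
(-1)·(0) + 2·(0) + 4·(1) + 0·(0) + (-3)·(0) = 4

4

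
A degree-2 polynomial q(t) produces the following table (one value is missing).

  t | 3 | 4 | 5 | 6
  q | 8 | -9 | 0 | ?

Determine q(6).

The 3 known values determine q uniquely (degree ≤ 2).
Evaluate each Lagrange basis at t = 6:
L_0(6) = (2)·(1)/[(-1)·(-2)] = 1
L_1(6) = (3)·(1)/[(1)·(-1)] = -3
L_2(6) = (3)·(2)/[(2)·(1)] = 3
Sum: 8·(1) + (-9)·(-3) + 0 = 35

35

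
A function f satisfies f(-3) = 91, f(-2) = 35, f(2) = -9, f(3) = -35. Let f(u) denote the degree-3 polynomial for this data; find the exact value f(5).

Evaluate each Lagrange basis at u = 5:
L_0(5) = (7)·(3)·(2)/[(-1)·(-5)·(-6)] = -7/5
L_1(5) = (8)·(3)·(2)/[(1)·(-4)·(-5)] = 12/5
L_2(5) = (8)·(7)·(2)/[(5)·(4)·(-1)] = -28/5
L_3(5) = (8)·(7)·(3)/[(6)·(5)·(1)] = 28/5
Sum: 91·(-7/5) + 35·(12/5) + (-9)·(-28/5) + (-35)·(28/5) = -189

-189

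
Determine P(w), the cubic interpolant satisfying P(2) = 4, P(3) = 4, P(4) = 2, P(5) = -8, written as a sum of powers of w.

Newton's divided differences:
P[2,3] = (4 - 4) / (3 - 2) = 0
P[3,4] = (2 - 4) / (4 - 3) = -2
P[4,5] = (-8 - 2) / (5 - 4) = -10
P[2,3,4] = (-2 - 0) / (4 - 2) = -1
P[3,4,5] = (-10 - (-2)) / (5 - 3) = -4
P[2,3,4,5] = (-4 - (-1)) / (5 - 2) = -1
P(w) = 4 + (-1)·(w - 2)(w - 3) + (-1)·(w - 2)(w - 3)(w - 4)
Expanding: P(w) = -w^3 + 8w^2 - 21w + 22

P(w) = -w^3 + 8w^2 - 21w + 22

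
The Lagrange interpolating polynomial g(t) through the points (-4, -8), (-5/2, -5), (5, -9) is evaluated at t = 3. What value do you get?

Evaluate each Lagrange basis at t = 3:
L_0(3) = (11/2)·(-2)/[(-3/2)·(-9)] = -22/27
L_1(3) = (7)·(-2)/[(3/2)·(-15/2)] = 56/45
L_2(3) = (7)·(11/2)/[(9)·(15/2)] = 77/135
Sum: (-8)·(-22/27) + (-5)·(56/45) + (-9)·(77/135) = -653/135

-653/135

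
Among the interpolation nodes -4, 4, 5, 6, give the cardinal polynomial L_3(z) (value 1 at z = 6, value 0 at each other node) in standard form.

L_3(z) = (z + 4)(z - 4)(z - 5) / [(10)·(2)·(1)]
       = (z^3 - 5z^2 - 16z + 80) / (20)

L_3(z) = (1/20)z^3 - (1/4)z^2 - (4/5)z + 4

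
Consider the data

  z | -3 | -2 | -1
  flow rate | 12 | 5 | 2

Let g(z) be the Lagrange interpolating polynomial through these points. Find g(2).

L_0(2) = (4)·(3)/[(-1)·(-2)] = 6
L_1(2) = (5)·(3)/[(1)·(-1)] = -15
L_2(2) = (5)·(4)/[(2)·(1)] = 10
Sum: 12·(6) + 5·(-15) + 2·(10) = 17

17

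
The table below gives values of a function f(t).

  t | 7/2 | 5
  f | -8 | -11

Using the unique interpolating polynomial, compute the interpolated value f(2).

Evaluate each Lagrange basis at t = 2:
L_0(2) = (-3)/[(-3/2)] = 2
L_1(2) = (-3/2)/[(3/2)] = -1
Sum: (-8)·(2) + (-11)·(-1) = -5

-5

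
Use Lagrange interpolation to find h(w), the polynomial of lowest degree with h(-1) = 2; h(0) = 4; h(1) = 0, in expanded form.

Build the Lagrange basis polynomials:
L_0(w) = w(w - 1) / [2] = (1/2)w^2 - (1/2)w
L_1(w) = (w + 1)(w - 1) / [-1] = -w^2 + 1
L_2(w) = (w + 1)w / [2] = (1/2)w^2 + (1/2)w
h(w) = 2·L_0 + 4·L_1 + 0·L_2
  2·L_0(w) = w^2 - w
  4·L_1(w) = -4w^2 + 4
  0·L_2(w) = 0
Adding term by term: -3w^2 - w + 4

h(w) = -3w^2 - w + 4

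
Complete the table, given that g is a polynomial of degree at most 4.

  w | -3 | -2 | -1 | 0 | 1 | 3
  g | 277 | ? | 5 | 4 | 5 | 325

50

The 5 known values determine g uniquely (degree ≤ 4).
L_0(-2) = (-1)·(-2)·(-3)·(-5)/[(-2)·(-3)·(-4)·(-6)] = 5/24
L_1(-2) = (1)·(-2)·(-3)·(-5)/[(2)·(-1)·(-2)·(-4)] = 15/8
L_2(-2) = (1)·(-1)·(-3)·(-5)/[(3)·(1)·(-1)·(-3)] = -5/3
L_3(-2) = (1)·(-1)·(-2)·(-5)/[(4)·(2)·(1)·(-2)] = 5/8
L_4(-2) = (1)·(-1)·(-2)·(-3)/[(6)·(4)·(3)·(2)] = -1/24
Sum: 277·(5/24) + 5·(15/8) + 4·(-5/3) + 5·(5/8) + 325·(-1/24) = 50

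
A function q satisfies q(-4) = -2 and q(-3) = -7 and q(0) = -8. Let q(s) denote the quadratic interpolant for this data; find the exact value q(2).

3

Evaluate each Lagrange basis at s = 2:
L_0(2) = (5)·(2)/[(-1)·(-4)] = 5/2
L_1(2) = (6)·(2)/[(1)·(-3)] = -4
L_2(2) = (6)·(5)/[(4)·(3)] = 5/2
Sum: (-2)·(5/2) + (-7)·(-4) + (-8)·(5/2) = 3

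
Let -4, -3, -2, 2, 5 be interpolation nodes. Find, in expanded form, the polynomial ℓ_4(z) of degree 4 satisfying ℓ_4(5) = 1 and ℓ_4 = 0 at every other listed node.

ℓ_4(z) = (1/1512)z^4 + (1/216)z^3 + (1/189)z^2 - (1/54)z - 2/63

ℓ_4(z) = (z + 4)(z + 3)(z + 2)(z - 2) / [(9)·(8)·(7)·(3)]
       = (z^4 + 7z^3 + 8z^2 - 28z - 48) / (1512)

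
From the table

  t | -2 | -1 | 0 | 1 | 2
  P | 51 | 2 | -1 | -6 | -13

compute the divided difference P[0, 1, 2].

-1

P[0,1] = (-6 - (-1)) / (1 - 0) = -5
P[1,2] = (-13 - (-6)) / (2 - 1) = -7
P[0,1,2] = (-7 - (-5)) / (2 - 0) = -1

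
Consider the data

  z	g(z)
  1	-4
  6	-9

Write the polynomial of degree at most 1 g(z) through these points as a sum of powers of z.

Build the Lagrange basis polynomials:
L_0(z) = (z - 6) / [-5] = -(1/5)z + 6/5
L_1(z) = (z - 1) / [5] = (1/5)z - 1/5
g(z) = (-4)·L_0 + (-9)·L_1
  (-4)·L_0(z) = (4/5)z - 24/5
  (-9)·L_1(z) = -(9/5)z + 9/5
Adding term by term: -z - 3

g(z) = -z - 3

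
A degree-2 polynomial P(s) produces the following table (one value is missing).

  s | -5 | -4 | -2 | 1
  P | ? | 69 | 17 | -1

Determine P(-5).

The 3 known values determine P uniquely (degree ≤ 2).
Evaluate each Lagrange basis at s = -5:
L_0(-5) = (-3)·(-6)/[(-2)·(-5)] = 9/5
L_1(-5) = (-1)·(-6)/[(2)·(-3)] = -1
L_2(-5) = (-1)·(-3)/[(5)·(3)] = 1/5
Sum: 69·(9/5) + 17·(-1) + (-1)·(1/5) = 107

107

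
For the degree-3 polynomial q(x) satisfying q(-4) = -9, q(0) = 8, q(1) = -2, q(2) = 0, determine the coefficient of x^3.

59/40

Build the Lagrange basis polynomials:
L_0(x) = x(x - 1)(x - 2) / [-120] = -(1/120)x^3 + (1/40)x^2 - (1/60)x
L_1(x) = (x + 4)(x - 1)(x - 2) / [8] = (1/8)x^3 + (1/8)x^2 - (5/4)x + 1
L_2(x) = (x + 4)x(x - 2) / [-5] = -(1/5)x^3 - (2/5)x^2 + (8/5)x
L_3(x) = (x + 4)x(x - 1) / [12] = (1/12)x^3 + (1/4)x^2 - (1/3)x
q(x) = (-9)·L_0 + 8·L_1 + (-2)·L_2 + 0·L_3
Only the coefficient of x^3 is needed; take it from each L_i and combine:
(-9)·(-1/120) + 8·(1/8) + (-2)·(-1/5) + 0·(1/12) = 59/40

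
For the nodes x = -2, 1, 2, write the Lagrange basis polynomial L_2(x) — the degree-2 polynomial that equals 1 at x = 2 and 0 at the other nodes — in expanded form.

L_2(x) = (x + 2)(x - 1) / [(4)·(1)]
       = (x^2 + x - 2) / (4)

L_2(x) = (1/4)x^2 + (1/4)x - 1/2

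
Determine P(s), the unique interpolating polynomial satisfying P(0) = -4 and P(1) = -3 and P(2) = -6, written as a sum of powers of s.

P(s) = -2s^2 + 3s - 4

Build the Lagrange basis polynomials:
L_0(s) = (s - 1)(s - 2) / [2] = (1/2)s^2 - (3/2)s + 1
L_1(s) = s(s - 2) / [-1] = -s^2 + 2s
L_2(s) = s(s - 1) / [2] = (1/2)s^2 - (1/2)s
P(s) = (-4)·L_0 + (-3)·L_1 + (-6)·L_2
  (-4)·L_0(s) = -2s^2 + 6s - 4
  (-3)·L_1(s) = 3s^2 - 6s
  (-6)·L_2(s) = -3s^2 + 3s
Adding term by term: -2s^2 + 3s - 4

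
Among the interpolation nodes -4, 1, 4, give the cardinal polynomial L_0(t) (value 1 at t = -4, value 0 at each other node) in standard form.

L_0(t) = (t - 1)(t - 4) / [(-5)·(-8)]
       = (t^2 - 5t + 4) / (40)

L_0(t) = (1/40)t^2 - (1/8)t + 1/10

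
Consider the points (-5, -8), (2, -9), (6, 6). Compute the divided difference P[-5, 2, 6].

109/308

P[-5,2] = (-9 - (-8)) / (2 - (-5)) = -1/7
P[2,6] = (6 - (-9)) / (6 - 2) = 15/4
P[-5,2,6] = (15/4 - (-1/7)) / (6 - (-5)) = 109/308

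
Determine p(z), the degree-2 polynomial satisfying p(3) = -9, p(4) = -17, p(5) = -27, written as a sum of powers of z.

p(z) = -z^2 - z + 3

Newton's divided differences:
p[3,4] = (-17 - (-9)) / (4 - 3) = -8
p[4,5] = (-27 - (-17)) / (5 - 4) = -10
p[3,4,5] = (-10 - (-8)) / (5 - 3) = -1
p(z) = -9 + (-8)·(z - 3) + (-1)·(z - 3)(z - 4)
Expanding: p(z) = -z^2 - z + 3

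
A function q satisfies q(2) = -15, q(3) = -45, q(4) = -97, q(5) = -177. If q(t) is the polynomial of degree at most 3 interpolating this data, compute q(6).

Evaluate each Lagrange basis at t = 6:
L_0(6) = (3)·(2)·(1)/[(-1)·(-2)·(-3)] = -1
L_1(6) = (4)·(2)·(1)/[(1)·(-1)·(-2)] = 4
L_2(6) = (4)·(3)·(1)/[(2)·(1)·(-1)] = -6
L_3(6) = (4)·(3)·(2)/[(3)·(2)·(1)] = 4
Sum: (-15)·(-1) + (-45)·(4) + (-97)·(-6) + (-177)·(4) = -291

-291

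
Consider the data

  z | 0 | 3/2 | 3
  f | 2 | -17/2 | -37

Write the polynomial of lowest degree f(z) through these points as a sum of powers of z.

f(z) = -4z^2 - z + 2

Build the Lagrange basis polynomials:
L_0(z) = (z - 3/2)(z - 3) / [9/2] = (2/9)z^2 - z + 1
L_1(z) = z(z - 3) / [-9/4] = -(4/9)z^2 + (4/3)z
L_2(z) = z(z - 3/2) / [9/2] = (2/9)z^2 - (1/3)z
f(z) = 2·L_0 + (-17/2)·L_1 + (-37)·L_2
  2·L_0(z) = (4/9)z^2 - 2z + 2
  (-17/2)·L_1(z) = (34/9)z^2 - (34/3)z
  (-37)·L_2(z) = -(74/9)z^2 + (37/3)z
Adding term by term: -4z^2 - z + 2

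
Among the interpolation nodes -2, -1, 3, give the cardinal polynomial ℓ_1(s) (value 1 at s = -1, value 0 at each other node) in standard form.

ℓ_1(s) = (s + 2)(s - 3) / [(1)·(-4)]
       = (s^2 - s - 6) / (-4)

ℓ_1(s) = -(1/4)s^2 + (1/4)s + 3/2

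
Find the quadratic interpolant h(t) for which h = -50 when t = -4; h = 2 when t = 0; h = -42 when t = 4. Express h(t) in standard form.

Build the Lagrange basis polynomials:
L_0(t) = t(t - 4) / [32] = (1/32)t^2 - (1/8)t
L_1(t) = (t + 4)(t - 4) / [-16] = -(1/16)t^2 + 1
L_2(t) = (t + 4)t / [32] = (1/32)t^2 + (1/8)t
h(t) = (-50)·L_0 + 2·L_1 + (-42)·L_2
  (-50)·L_0(t) = -(25/16)t^2 + (25/4)t
  2·L_1(t) = -(1/8)t^2 + 2
  (-42)·L_2(t) = -(21/16)t^2 - (21/4)t
Adding term by term: -3t^2 + t + 2

h(t) = -3t^2 + t + 2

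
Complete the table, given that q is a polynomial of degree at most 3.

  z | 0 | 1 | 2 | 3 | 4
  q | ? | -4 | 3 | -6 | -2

-56

The 4 known values determine q uniquely (degree ≤ 3).
Evaluate each Lagrange basis at z = 0:
L_0(0) = (-2)·(-3)·(-4)/[(-1)·(-2)·(-3)] = 4
L_1(0) = (-1)·(-3)·(-4)/[(1)·(-1)·(-2)] = -6
L_2(0) = (-1)·(-2)·(-4)/[(2)·(1)·(-1)] = 4
L_3(0) = (-1)·(-2)·(-3)/[(3)·(2)·(1)] = -1
Sum: (-4)·(4) + 3·(-6) + (-6)·(4) + (-2)·(-1) = -56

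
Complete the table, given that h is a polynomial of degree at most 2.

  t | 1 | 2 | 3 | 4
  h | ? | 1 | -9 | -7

23

The 3 known values determine h uniquely (degree ≤ 2).
L_0(1) = (-2)·(-3)/[(-1)·(-2)] = 3
L_1(1) = (-1)·(-3)/[(1)·(-1)] = -3
L_2(1) = (-1)·(-2)/[(2)·(1)] = 1
Sum: 1·(3) + (-9)·(-3) + (-7)·(1) = 23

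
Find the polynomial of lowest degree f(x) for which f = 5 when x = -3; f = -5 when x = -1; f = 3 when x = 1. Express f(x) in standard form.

Newton's divided differences:
f[-3,-1] = (-5 - 5) / (-1 - (-3)) = -5
f[-1,1] = (3 - (-5)) / (1 - (-1)) = 4
f[-3,-1,1] = (4 - (-5)) / (1 - (-3)) = 9/4
f(x) = 5 + (-5)·(x + 3) + (9/4)·(x + 3)(x + 1)
Expanding: f(x) = (9/4)x^2 + 4x - 13/4

f(x) = (9/4)x^2 + 4x - 13/4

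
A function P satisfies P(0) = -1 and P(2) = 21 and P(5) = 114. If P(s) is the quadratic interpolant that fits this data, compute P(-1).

Evaluate each Lagrange basis at s = -1:
L_0(-1) = (-3)·(-6)/[(-2)·(-5)] = 9/5
L_1(-1) = (-1)·(-6)/[(2)·(-3)] = -1
L_2(-1) = (-1)·(-3)/[(5)·(3)] = 1/5
Sum: (-1)·(9/5) + 21·(-1) + 114·(1/5) = 0

0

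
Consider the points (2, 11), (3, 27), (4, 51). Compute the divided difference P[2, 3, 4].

4

P[2,3] = (27 - 11) / (3 - 2) = 16
P[3,4] = (51 - 27) / (4 - 3) = 24
P[2,3,4] = (24 - 16) / (4 - 2) = 4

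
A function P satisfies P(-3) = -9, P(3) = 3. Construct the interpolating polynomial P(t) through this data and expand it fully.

P(t) = 2t - 3

Build the Lagrange basis polynomials:
L_0(t) = (t - 3) / [-6] = -(1/6)t + 1/2
L_1(t) = (t + 3) / [6] = (1/6)t + 1/2
P(t) = (-9)·L_0 + 3·L_1
  (-9)·L_0(t) = (3/2)t - 9/2
  3·L_1(t) = (1/2)t + 3/2
Adding term by term: 2t - 3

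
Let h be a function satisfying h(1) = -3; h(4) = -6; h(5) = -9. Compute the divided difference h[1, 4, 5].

-1/2

h[1,4] = (-6 - (-3)) / (4 - 1) = -1
h[4,5] = (-9 - (-6)) / (5 - 4) = -3
h[1,4,5] = (-3 - (-1)) / (5 - 1) = -1/2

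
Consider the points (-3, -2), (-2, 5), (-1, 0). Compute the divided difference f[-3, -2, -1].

f[-3,-2] = (5 - (-2)) / (-2 - (-3)) = 7
f[-2,-1] = (0 - 5) / (-1 - (-2)) = -5
f[-3,-2,-1] = (-5 - 7) / (-1 - (-3)) = -6

-6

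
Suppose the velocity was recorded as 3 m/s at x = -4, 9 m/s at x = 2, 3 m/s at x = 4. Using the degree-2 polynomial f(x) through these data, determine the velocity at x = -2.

Using Newton's divided-difference form:
f[-4,2] = (9 - 3) / (2 - (-4)) = 1
f[2,4] = (3 - 9) / (4 - 2) = -3
f[-4,2,4] = (-3 - 1) / (4 - (-4)) = -1/2
f(-2) = 3 + 1·(2) + (-1/2)·(2)·(-4) = 9

9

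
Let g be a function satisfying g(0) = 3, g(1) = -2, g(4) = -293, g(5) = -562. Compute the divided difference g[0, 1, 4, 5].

g[0,1] = (-2 - 3) / (1 - 0) = -5
g[1,4] = (-293 - (-2)) / (4 - 1) = -97
g[4,5] = (-562 - (-293)) / (5 - 4) = -269
g[0,1,4] = (-97 - (-5)) / (4 - 0) = -23
g[1,4,5] = (-269 - (-97)) / (5 - 1) = -43
g[0,1,4,5] = (-43 - (-23)) / (5 - 0) = -4

-4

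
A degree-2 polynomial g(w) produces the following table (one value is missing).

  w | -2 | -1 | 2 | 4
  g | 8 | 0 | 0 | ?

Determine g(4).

The 3 known values determine g uniquely (degree ≤ 2).
Evaluate each Lagrange basis at w = 4:
L_0(4) = (5)·(2)/[(-1)·(-4)] = 5/2
L_1(4) = (6)·(2)/[(1)·(-3)] = -4
L_2(4) = (6)·(5)/[(4)·(3)] = 5/2
Sum: 8·(5/2) + 0 + 0 = 20

20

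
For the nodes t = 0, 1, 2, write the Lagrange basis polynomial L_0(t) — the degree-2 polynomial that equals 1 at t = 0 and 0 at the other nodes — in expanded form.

L_0(t) = (t - 1)(t - 2) / [(-1)·(-2)]
       = (t^2 - 3t + 2) / (2)

L_0(t) = (1/2)t^2 - (3/2)t + 1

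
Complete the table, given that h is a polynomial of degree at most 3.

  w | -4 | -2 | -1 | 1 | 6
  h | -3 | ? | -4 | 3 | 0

The 4 known values determine h uniquely (degree ≤ 3).
L_0(-2) = (-1)·(-3)·(-8)/[(-3)·(-5)·(-10)] = 4/25
L_1(-2) = (2)·(-3)·(-8)/[(3)·(-2)·(-7)] = 8/7
L_2(-2) = (2)·(-1)·(-8)/[(5)·(2)·(-5)] = -8/25
L_3(-2) = (2)·(-1)·(-3)/[(10)·(7)·(5)] = 3/175
Sum: (-3)·(4/25) + (-4)·(8/7) + 3·(-8/25) + 0 = -1052/175

-1052/175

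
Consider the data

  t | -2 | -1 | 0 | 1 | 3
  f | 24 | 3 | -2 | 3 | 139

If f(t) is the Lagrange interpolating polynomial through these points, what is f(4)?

378

L_0(4) = (5)·(4)·(3)·(1)/[(-1)·(-2)·(-3)·(-5)] = 2
L_1(4) = (6)·(4)·(3)·(1)/[(1)·(-1)·(-2)·(-4)] = -9
L_2(4) = (6)·(5)·(3)·(1)/[(2)·(1)·(-1)·(-3)] = 15
L_3(4) = (6)·(5)·(4)·(1)/[(3)·(2)·(1)·(-2)] = -10
L_4(4) = (6)·(5)·(4)·(3)/[(5)·(4)·(3)·(2)] = 3
Sum: 24·(2) + 3·(-9) + (-2)·(15) + 3·(-10) + 139·(3) = 378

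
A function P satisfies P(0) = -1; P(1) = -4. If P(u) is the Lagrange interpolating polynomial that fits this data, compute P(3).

Evaluate each Lagrange basis at u = 3:
L_0(3) = (2)/[(-1)] = -2
L_1(3) = (3)/[(1)] = 3
Sum: (-1)·(-2) + (-4)·(3) = -10

-10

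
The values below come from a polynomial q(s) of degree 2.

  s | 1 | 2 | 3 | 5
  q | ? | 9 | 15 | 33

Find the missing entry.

5

The 3 known values determine q uniquely (degree ≤ 2).
Evaluate each Lagrange basis at s = 1:
L_0(1) = (-2)·(-4)/[(-1)·(-3)] = 8/3
L_1(1) = (-1)·(-4)/[(1)·(-2)] = -2
L_2(1) = (-1)·(-2)/[(3)·(2)] = 1/3
Sum: 9·(8/3) + 15·(-2) + 33·(1/3) = 5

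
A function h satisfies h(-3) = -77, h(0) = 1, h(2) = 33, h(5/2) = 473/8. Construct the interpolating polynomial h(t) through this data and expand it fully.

h(t) = 3t^3 + t^2 + 2t + 1

Build the Lagrange basis polynomials:
L_0(t) = t(t - 2)(t - 5/2) / [-165/2] = -(2/165)t^3 + (3/55)t^2 - (2/33)t
L_1(t) = (t + 3)(t - 2)(t - 5/2) / [15] = (1/15)t^3 - (1/10)t^2 - (17/30)t + 1
L_2(t) = (t + 3)t(t - 5/2) / [-5] = -(1/5)t^3 - (1/10)t^2 + (3/2)t
L_3(t) = (t + 3)t(t - 2) / [55/8] = (8/55)t^3 + (8/55)t^2 - (48/55)t
h(t) = (-77)·L_0 + 1·L_1 + 33·L_2 + (473/8)·L_3
  (-77)·L_0(t) = (14/15)t^3 - (21/5)t^2 + (14/3)t
  1·L_1(t) = (1/15)t^3 - (1/10)t^2 - (17/30)t + 1
  33·L_2(t) = -(33/5)t^3 - (33/10)t^2 + (99/2)t
  (473/8)·L_3(t) = (43/5)t^3 + (43/5)t^2 - (258/5)t
Adding term by term: 3t^3 + t^2 + 2t + 1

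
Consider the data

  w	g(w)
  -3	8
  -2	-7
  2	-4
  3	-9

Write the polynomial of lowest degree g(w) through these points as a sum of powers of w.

g(w) = -(43/60)w^3 + w^2 + (217/60)w - 19/2

Newton's divided differences:
g[-3,-2] = (-7 - 8) / (-2 - (-3)) = -15
g[-2,2] = (-4 - (-7)) / (2 - (-2)) = 3/4
g[2,3] = (-9 - (-4)) / (3 - 2) = -5
g[-3,-2,2] = (3/4 - (-15)) / (2 - (-3)) = 63/20
g[-2,2,3] = (-5 - 3/4) / (3 - (-2)) = -23/20
g[-3,-2,2,3] = (-23/20 - 63/20) / (3 - (-3)) = -43/60
g(w) = 8 + (-15)·(w + 3) + (63/20)·(w + 3)(w + 2) + (-43/60)·(w + 3)(w + 2)(w - 2)
Expanding: g(w) = -(43/60)w^3 + w^2 + (217/60)w - 19/2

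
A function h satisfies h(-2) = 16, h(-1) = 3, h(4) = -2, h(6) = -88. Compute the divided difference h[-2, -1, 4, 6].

-1

h[-2,-1] = (3 - 16) / (-1 - (-2)) = -13
h[-1,4] = (-2 - 3) / (4 - (-1)) = -1
h[4,6] = (-88 - (-2)) / (6 - 4) = -43
h[-2,-1,4] = (-1 - (-13)) / (4 - (-2)) = 2
h[-1,4,6] = (-43 - (-1)) / (6 - (-1)) = -6
h[-2,-1,4,6] = (-6 - 2) / (6 - (-2)) = -1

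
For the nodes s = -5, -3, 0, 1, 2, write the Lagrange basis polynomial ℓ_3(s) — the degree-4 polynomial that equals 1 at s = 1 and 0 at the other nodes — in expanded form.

ℓ_3(s) = -(1/24)s^4 - (1/4)s^3 + (1/24)s^2 + (5/4)s

ℓ_3(s) = (s + 5)(s + 3)s(s - 2) / [(6)·(4)·(1)·(-1)]
       = (s^4 + 6s^3 - s^2 - 30s) / (-24)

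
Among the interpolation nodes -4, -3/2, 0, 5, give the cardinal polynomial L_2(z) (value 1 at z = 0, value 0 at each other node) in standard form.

L_2(z) = -(1/30)z^3 - (1/60)z^2 + (43/60)z + 1

L_2(z) = (z + 4)(z + 3/2)(z - 5) / [(4)·(3/2)·(-5)]
       = (z^3 + (1/2)z^2 - (43/2)z - 30) / (-30)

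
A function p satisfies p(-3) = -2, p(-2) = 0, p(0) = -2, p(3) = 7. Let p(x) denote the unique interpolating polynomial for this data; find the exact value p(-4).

-42/5

L_0(-4) = (-2)·(-4)·(-7)/[(-1)·(-3)·(-6)] = 28/9
L_1(-4) = (-1)·(-4)·(-7)/[(1)·(-2)·(-5)] = -14/5
L_2(-4) = (-1)·(-2)·(-7)/[(3)·(2)·(-3)] = 7/9
L_3(-4) = (-1)·(-2)·(-4)/[(6)·(5)·(3)] = -4/45
Sum: (-2)·(28/9) + 0 + (-2)·(7/9) + 7·(-4/45) = -42/5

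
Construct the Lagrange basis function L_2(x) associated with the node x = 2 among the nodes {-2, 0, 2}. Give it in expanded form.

L_2(x) = (1/8)x^2 + (1/4)x

L_2(x) = (x + 2)x / [(4)·(2)]
       = (x^2 + 2x) / (8)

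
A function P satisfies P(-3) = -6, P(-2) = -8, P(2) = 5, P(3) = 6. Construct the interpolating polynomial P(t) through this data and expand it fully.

L_0(t) = (t + 2)(t - 2)(t - 3) / [-30] = -(1/30)t^3 + (1/10)t^2 + (2/15)t - 2/5
L_1(t) = (t + 3)(t - 2)(t - 3) / [20] = (1/20)t^3 - (1/10)t^2 - (9/20)t + 9/10
L_2(t) = (t + 3)(t + 2)(t - 3) / [-20] = -(1/20)t^3 - (1/10)t^2 + (9/20)t + 9/10
L_3(t) = (t + 3)(t + 2)(t - 2) / [30] = (1/30)t^3 + (1/10)t^2 - (2/15)t - 2/5
P(t) = (-6)·L_0 + (-8)·L_1 + 5·L_2 + 6·L_3
  (-6)·L_0(t) = (1/5)t^3 - (3/5)t^2 - (4/5)t + 12/5
  (-8)·L_1(t) = -(2/5)t^3 + (4/5)t^2 + (18/5)t - 36/5
  5·L_2(t) = -(1/4)t^3 - (1/2)t^2 + (9/4)t + 9/2
  6·L_3(t) = (1/5)t^3 + (3/5)t^2 - (4/5)t - 12/5
Adding term by term: -(1/4)t^3 + (3/10)t^2 + (17/4)t - 27/10

P(t) = -(1/4)t^3 + (3/10)t^2 + (17/4)t - 27/10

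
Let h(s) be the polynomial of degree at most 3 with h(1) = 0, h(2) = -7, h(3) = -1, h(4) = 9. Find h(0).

29

L_0(0) = (-2)·(-3)·(-4)/[(-1)·(-2)·(-3)] = 4
L_1(0) = (-1)·(-3)·(-4)/[(1)·(-1)·(-2)] = -6
L_2(0) = (-1)·(-2)·(-4)/[(2)·(1)·(-1)] = 4
L_3(0) = (-1)·(-2)·(-3)/[(3)·(2)·(1)] = -1
Sum: 0 + (-7)·(-6) + (-1)·(4) + 9·(-1) = 29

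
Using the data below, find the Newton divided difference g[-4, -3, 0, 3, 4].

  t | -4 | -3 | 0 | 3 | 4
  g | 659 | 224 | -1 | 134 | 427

g[-4,-3] = (224 - 659) / (-3 - (-4)) = -435
g[-3,0] = (-1 - 224) / (0 - (-3)) = -75
g[0,3] = (134 - (-1)) / (3 - 0) = 45
g[3,4] = (427 - 134) / (4 - 3) = 293
g[-4,-3,0] = (-75 - (-435)) / (0 - (-4)) = 90
g[-3,0,3] = (45 - (-75)) / (3 - (-3)) = 20
g[0,3,4] = (293 - 45) / (4 - 0) = 62
g[-4,-3,0,3] = (20 - 90) / (3 - (-4)) = -10
g[-3,0,3,4] = (62 - 20) / (4 - (-3)) = 6
g[-4,-3,0,3,4] = (6 - (-10)) / (4 - (-4)) = 2

2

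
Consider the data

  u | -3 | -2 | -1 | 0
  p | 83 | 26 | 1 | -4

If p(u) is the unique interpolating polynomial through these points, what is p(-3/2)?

Using Newton's divided-difference form:
p[-3,-2] = (26 - 83) / (-2 - (-3)) = -57
p[-2,-1] = (1 - 26) / (-1 - (-2)) = -25
p[-1,0] = (-4 - 1) / (0 - (-1)) = -5
p[-3,-2,-1] = (-25 - (-57)) / (-1 - (-3)) = 16
p[-2,-1,0] = (-5 - (-25)) / (0 - (-2)) = 10
p[-3,-2,-1,0] = (10 - 16) / (0 - (-3)) = -2
p(-3/2) = 83 + (-57)·(3/2) + 16·(3/2)·(1/2) + (-2)·(3/2)·(1/2)·(-1/2) = 41/4

41/4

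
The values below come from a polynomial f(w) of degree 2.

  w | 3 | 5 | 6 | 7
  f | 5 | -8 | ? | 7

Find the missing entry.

-4

The 3 known values determine f uniquely (degree ≤ 2).
L_0(6) = (1)·(-1)/[(-2)·(-4)] = -1/8
L_1(6) = (3)·(-1)/[(2)·(-2)] = 3/4
L_2(6) = (3)·(1)/[(4)·(2)] = 3/8
Sum: 5·(-1/8) + (-8)·(3/4) + 7·(3/8) = -4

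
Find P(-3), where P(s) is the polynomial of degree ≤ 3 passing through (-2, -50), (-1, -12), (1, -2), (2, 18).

-142

Using Newton's divided-difference form:
P[-2,-1] = (-12 - (-50)) / (-1 - (-2)) = 38
P[-1,1] = (-2 - (-12)) / (1 - (-1)) = 5
P[1,2] = (18 - (-2)) / (2 - 1) = 20
P[-2,-1,1] = (5 - 38) / (1 - (-2)) = -11
P[-1,1,2] = (20 - 5) / (2 - (-1)) = 5
P[-2,-1,1,2] = (5 - (-11)) / (2 - (-2)) = 4
P(-3) = -50 + 38·(-1) + (-11)·(-1)·(-2) + 4·(-1)·(-2)·(-4) = -142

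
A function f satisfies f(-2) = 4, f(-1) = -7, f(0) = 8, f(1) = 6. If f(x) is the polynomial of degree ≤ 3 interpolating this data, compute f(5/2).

-1967/16

L_0(5/2) = (7/2)·(5/2)·(3/2)/[(-1)·(-2)·(-3)] = -35/16
L_1(5/2) = (9/2)·(5/2)·(3/2)/[(1)·(-1)·(-2)] = 135/16
L_2(5/2) = (9/2)·(7/2)·(3/2)/[(2)·(1)·(-1)] = -189/16
L_3(5/2) = (9/2)·(7/2)·(5/2)/[(3)·(2)·(1)] = 105/16
Sum: 4·(-35/16) + (-7)·(135/16) + 8·(-189/16) + 6·(105/16) = -1967/16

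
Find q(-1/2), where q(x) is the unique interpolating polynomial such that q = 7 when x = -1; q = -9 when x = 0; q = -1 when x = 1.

-4

Evaluate each Lagrange basis at x = -1/2:
L_0(-1/2) = (-1/2)·(-3/2)/[(-1)·(-2)] = 3/8
L_1(-1/2) = (1/2)·(-3/2)/[(1)·(-1)] = 3/4
L_2(-1/2) = (1/2)·(-1/2)/[(2)·(1)] = -1/8
Sum: 7·(3/8) + (-9)·(3/4) + (-1)·(-1/8) = -4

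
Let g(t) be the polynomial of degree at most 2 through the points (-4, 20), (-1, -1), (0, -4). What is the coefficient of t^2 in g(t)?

1

L_0(t) = (t + 1)t / [12] = (1/12)t^2 + (1/12)t
L_1(t) = (t + 4)t / [-3] = -(1/3)t^2 - (4/3)t
L_2(t) = (t + 4)(t + 1) / [4] = (1/4)t^2 + (5/4)t + 1
g(t) = 20·L_0 + (-1)·L_1 + (-4)·L_2
Only the coefficient of t^2 is needed; take it from each L_i and combine:
20·(1/12) + (-1)·(-1/3) + (-4)·(1/4) = 1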